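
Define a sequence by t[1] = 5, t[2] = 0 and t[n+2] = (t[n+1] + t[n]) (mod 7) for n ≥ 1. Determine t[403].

5

Listing terms: t[1] = 5,  t[2] = 0,  t[3] = 5,  t[4] = 5,  t[5] = 3,  t[6] = 1,  t[7] = 4,  t[8] = 5,  t[9] = 2,  t[10] = 0,  t[11] = 2,  t[12] = 2,  t[13] = 4,  t[14] = 6,  t[15] = 3,  t[16] = 2,  t[17] = 5,  t[18] = 0.
The sequence repeats with period 16.
So t[403] = t[1 + ((403-1) mod 16)] = t[3] = 5.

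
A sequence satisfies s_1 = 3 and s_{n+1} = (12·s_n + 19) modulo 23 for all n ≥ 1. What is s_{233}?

9

We have s_1 = 3; s_2 = 9; s_3 = 12; s_4 = 2; s_5 = 20; s_6 = 6; s_7 = 22; s_8 = 7; s_9 = 11; s_{10} = 13; s_{11} = 14; s_{12} = 3.
The sequence repeats with period 11.
(233 - 1) mod 11 = 1, so s_{233} = s_2 = 9.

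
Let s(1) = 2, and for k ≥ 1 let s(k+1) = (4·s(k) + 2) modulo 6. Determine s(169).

2

Computing terms: s(1) = 2; s(2) = 4; s(3) = 0; s(4) = 2.
Since s(4) = s(1) = 2, the sequence is periodic with period 3.
So s(169) = s(1 + ((169-1) mod 3)) = s(1) = 2.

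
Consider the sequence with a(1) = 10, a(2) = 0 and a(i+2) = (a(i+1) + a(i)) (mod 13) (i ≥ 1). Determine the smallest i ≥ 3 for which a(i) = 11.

7

Computing terms: a(1) = 10,  a(2) = 0,  a(3) = 10,  a(4) = 10,  a(5) = 7,  a(6) = 4,  a(7) = 11,  a(8) = 2,  a(9) = 0,  a(10) = 2,  a(11) = 2,  a(12) = 4,  a(13) = 6,  a(14) = 10,  a(15) = 3,  a(16) = 0,  a(17) = 3,  a(18) = 3,  a(19) = 6,  a(20) = 9,  a(21) = 2,  a(22) = 11,  a(23) = 0,  a(24) = 11,  a(25) = 11,  a(26) = 9,  a(27) = 7,  a(28) = 3,  a(29) = 10,  a(30) = 0.
Since (a(29), a(30)) = (a(1), a(2)) = (10, 0) (two consecutive terms determine the rest), the sequence is periodic with period 28.
The value 11 first appears (with i ≥ 3) at a(7).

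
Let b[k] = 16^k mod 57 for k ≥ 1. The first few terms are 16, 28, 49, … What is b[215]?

b[1] = 16, b[2] = 28, b[3] = 49, b[4] = 43, b[5] = 4, b[6] = 7, b[7] = 55, b[8] = 25, b[9] = 1, b[10] = 16.
Since b[10] = b[1] = 16, the sequence is periodic with period 9.
So b[215] = b[1 + ((215-1) mod 9)] = b[8] = 25.

25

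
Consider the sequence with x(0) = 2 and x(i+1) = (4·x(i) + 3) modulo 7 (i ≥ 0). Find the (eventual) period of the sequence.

3

x(0) = 2,  x(1) = 4,  x(2) = 5,  x(3) = 2.
The sequence repeats with period 3.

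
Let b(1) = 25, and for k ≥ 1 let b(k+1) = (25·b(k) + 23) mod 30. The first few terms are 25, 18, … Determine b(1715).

We have b(1) = 25,  b(2) = 18,  b(3) = 23,  b(4) = 28,  b(5) = 3,  b(6) = 8,  b(7) = 13,  b(8) = 18.
Since b(8) = b(2) = 18, the sequence is eventually periodic: after a pre-period of length 1 it cycles with period 6.
For k ≥ 2, b(k) depends only on (k - 2) mod 6. (1715 - 2) mod 6 = 3, so b(1715) = b(5) = 3.

3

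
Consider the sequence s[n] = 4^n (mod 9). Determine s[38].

s[1] = 4,  s[2] = 7,  s[3] = 1,  s[4] = 4.
The sequence repeats with period 3.
So s[38] = s[1 + ((38-1) mod 3)] = s[2] = 7.

7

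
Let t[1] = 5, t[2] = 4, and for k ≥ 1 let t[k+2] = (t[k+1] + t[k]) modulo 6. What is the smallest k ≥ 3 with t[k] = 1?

t[1] = 5, t[2] = 4, t[3] = 3, t[4] = 1, t[5] = 4, t[6] = 5, t[7] = 3, t[8] = 2, t[9] = 5, t[10] = 1, t[11] = 0, t[12] = 1, t[13] = 1, t[14] = 2, t[15] = 3, t[16] = 5, t[17] = 2, t[18] = 1, t[19] = 3, t[20] = 4, t[21] = 1, t[22] = 5, t[23] = 0, t[24] = 5, t[25] = 5, t[26] = 4.
The sequence repeats with period 24.
The value 1 first appears (with k ≥ 3) at t[4].

4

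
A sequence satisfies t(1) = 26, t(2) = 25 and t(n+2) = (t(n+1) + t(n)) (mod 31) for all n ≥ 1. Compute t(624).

Listing terms: t(1) = 26; t(2) = 25; t(3) = 20; t(4) = 14; t(5) = 3; t(6) = 17; t(7) = 20; t(8) = 6; t(9) = 26; t(10) = 1; t(11) = 27; t(12) = 28; t(13) = 24; t(14) = 21; t(15) = 14; t(16) = 4; t(17) = 18; t(18) = 22; t(19) = 9; t(20) = 0; t(21) = 9; t(22) = 9; t(23) = 18; t(24) = 27; t(25) = 14; t(26) = 10; t(27) = 24; t(28) = 3; t(29) = 27; t(30) = 30; t(31) = 26; t(32) = 25.
Since (t(31), t(32)) = (t(1), t(2)) = (26, 25) (two consecutive terms determine the rest), the sequence is periodic with period 30.
(624 - 1) mod 30 = 23, so t(624) = t(24) = 27.

27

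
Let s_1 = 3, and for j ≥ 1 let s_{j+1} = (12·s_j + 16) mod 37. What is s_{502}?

Computing terms: s_1 = 3, s_2 = 15, s_3 = 11, s_4 = 0, s_5 = 16, s_6 = 23, s_7 = 33, s_8 = 5, s_9 = 2, s_{10} = 3.
The sequence repeats with period 9.
(502 - 1) mod 9 = 6, so s_{502} = s_7 = 33.

33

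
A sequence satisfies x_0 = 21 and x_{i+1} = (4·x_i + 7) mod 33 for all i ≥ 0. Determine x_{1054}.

31

Listing terms: x_0 = 21,  x_1 = 25,  x_2 = 8,  x_3 = 6,  x_4 = 31,  x_5 = 32,  x_6 = 3,  x_7 = 19,  x_8 = 17,  x_9 = 9,  x_{10} = 10,  x_{11} = 14,  x_{12} = 30,  x_{13} = 28,  x_{14} = 20,  x_{15} = 21.
Since x_{15} = x_0 = 21, the sequence is periodic with period 15.
So x_{1054} = x_{0 + ((1054-0) mod 15)} = x_4 = 31.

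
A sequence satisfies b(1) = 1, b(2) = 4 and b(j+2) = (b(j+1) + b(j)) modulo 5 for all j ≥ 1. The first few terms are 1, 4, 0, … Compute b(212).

1

b(1) = 1, b(2) = 4, b(3) = 0, b(4) = 4, b(5) = 4, b(6) = 3, b(7) = 2, b(8) = 0, b(9) = 2, b(10) = 2, b(11) = 4, b(12) = 1, b(13) = 0, b(14) = 1, b(15) = 1, b(16) = 2, b(17) = 3, b(18) = 0, b(19) = 3, b(20) = 3, b(21) = 1, b(22) = 4.
The sequence repeats with period 20.
(212 - 1) mod 20 = 11, so b(212) = b(12) = 1.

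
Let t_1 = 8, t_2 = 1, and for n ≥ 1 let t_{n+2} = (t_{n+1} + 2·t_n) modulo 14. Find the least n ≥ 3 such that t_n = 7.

6

We have t_1 = 8,  t_2 = 1,  t_3 = 3,  t_4 = 5,  t_5 = 11,  t_6 = 7,  t_7 = 1,  t_8 = 1,  t_9 = 3.
Since (t_8, t_9) = (t_2, t_3) = (1, 3) (two consecutive terms determine the rest), the sequence is eventually periodic: after a pre-period of length 1 it cycles with period 6.
The value 7 first appears (with n ≥ 3) at t_6.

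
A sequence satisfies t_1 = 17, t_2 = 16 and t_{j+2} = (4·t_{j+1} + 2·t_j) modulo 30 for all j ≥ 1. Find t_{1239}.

Computing terms: t_1 = 17, t_2 = 16, t_3 = 8, t_4 = 4, t_5 = 2, t_6 = 16, t_7 = 8.
Since (t_6, t_7) = (t_2, t_3) = (16, 8) (two consecutive terms determine the rest), the sequence is eventually periodic: after a pre-period of length 1 it cycles with period 4.
For j ≥ 2, t_j depends only on (j - 2) mod 4. (1239 - 2) mod 4 = 1, so t_{1239} = t_3 = 8.

8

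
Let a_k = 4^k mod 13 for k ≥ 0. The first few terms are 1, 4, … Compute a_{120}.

Computing terms: a_0 = 1,  a_1 = 4,  a_2 = 3,  a_3 = 12,  a_4 = 9,  a_5 = 10,  a_6 = 1.
Since a_6 = a_0 = 1, the sequence is periodic with period 6.
So a_{120} = a_{0 + ((120-0) mod 6)} = a_0 = 1.

1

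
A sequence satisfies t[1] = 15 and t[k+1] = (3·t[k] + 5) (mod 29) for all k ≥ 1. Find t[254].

t[1] = 15,  t[2] = 21,  t[3] = 10,  t[4] = 6,  t[5] = 23,  t[6] = 16,  t[7] = 24,  t[8] = 19,  t[9] = 4,  t[10] = 17,  t[11] = 27,  t[12] = 28,  t[13] = 2,  t[14] = 11,  t[15] = 9,  t[16] = 3,  t[17] = 14,  t[18] = 18,  t[19] = 1,  t[20] = 8,  t[21] = 0,  t[22] = 5,  t[23] = 20,  t[24] = 7,  t[25] = 26,  t[26] = 25,  t[27] = 22,  t[28] = 13,  t[29] = 15.
Since t[29] = t[1] = 15, the sequence is periodic with period 28.
So t[254] = t[1 + ((254-1) mod 28)] = t[2] = 21.

21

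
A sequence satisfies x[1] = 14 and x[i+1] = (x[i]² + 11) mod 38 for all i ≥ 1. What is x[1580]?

x[1] = 14; x[2] = 17; x[3] = 34; x[4] = 27; x[5] = 18; x[6] = 31; x[7] = 22; x[8] = 1; x[9] = 12; x[10] = 3; x[11] = 20; x[12] = 31.
Since x[12] = x[6] = 31, the sequence is eventually periodic: after a pre-period of length 5 it cycles with period 6.
For i ≥ 6, x[i] depends only on (i - 6) mod 6. (1580 - 6) mod 6 = 2, so x[1580] = x[8] = 1.

1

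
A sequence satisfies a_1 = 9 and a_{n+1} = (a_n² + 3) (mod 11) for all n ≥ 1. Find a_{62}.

Computing terms: a_1 = 9; a_2 = 7; a_3 = 8; a_4 = 1; a_5 = 4; a_6 = 8.
Since a_6 = a_3 = 8, the sequence is eventually periodic: after a pre-period of length 2 it cycles with period 3.
For n ≥ 3, a_n depends only on (n - 3) mod 3. (62 - 3) mod 3 = 2, so a_{62} = a_5 = 4.

4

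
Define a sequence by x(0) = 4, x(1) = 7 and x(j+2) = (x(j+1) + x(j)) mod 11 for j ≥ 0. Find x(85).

3

We have x(0) = 4, x(1) = 7, x(2) = 0, x(3) = 7, x(4) = 7, x(5) = 3, x(6) = 10, x(7) = 2, x(8) = 1, x(9) = 3, x(10) = 4, x(11) = 7.
Since (x(10), x(11)) = (x(0), x(1)) = (4, 7) (two consecutive terms determine the rest), the sequence is periodic with period 10.
So x(85) = x(0 + ((85-0) mod 10)) = x(5) = 3.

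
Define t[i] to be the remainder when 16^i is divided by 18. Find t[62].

4

Computing terms: t[0] = 1,  t[1] = 16,  t[2] = 4,  t[3] = 10,  t[4] = 16.
Since t[4] = t[1] = 16, the sequence is eventually periodic: after a pre-period of length 1 it cycles with period 3.
For i ≥ 1, t[i] depends only on (i - 1) mod 3. (62 - 1) mod 3 = 1, so t[62] = t[2] = 4.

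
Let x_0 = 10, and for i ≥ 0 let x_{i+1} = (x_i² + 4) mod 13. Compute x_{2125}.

Listing terms: x_0 = 10; x_1 = 0; x_2 = 4; x_3 = 7; x_4 = 1; x_5 = 5; x_6 = 3; x_7 = 0.
Since x_7 = x_1 = 0, the sequence is eventually periodic: after a pre-period of length 1 it cycles with period 6.
For i ≥ 1, x_i depends only on (i - 1) mod 6. (2125 - 1) mod 6 = 0, so x_{2125} = x_1 = 0.

0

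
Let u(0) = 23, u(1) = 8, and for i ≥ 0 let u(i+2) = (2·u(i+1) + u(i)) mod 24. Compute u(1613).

Computing terms: u(0) = 23,  u(1) = 8,  u(2) = 15,  u(3) = 14,  u(4) = 19,  u(5) = 4,  u(6) = 3,  u(7) = 10,  u(8) = 23,  u(9) = 8.
Since (u(8), u(9)) = (u(0), u(1)) = (23, 8) (two consecutive terms determine the rest), the sequence is periodic with period 8.
(1613 - 0) mod 8 = 5, so u(1613) = u(5) = 4.

4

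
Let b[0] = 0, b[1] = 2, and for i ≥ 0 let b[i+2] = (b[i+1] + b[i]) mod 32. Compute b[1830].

16

Computing terms: b[0] = 0, b[1] = 2, b[2] = 2, b[3] = 4, b[4] = 6, b[5] = 10, b[6] = 16, b[7] = 26, b[8] = 10, b[9] = 4, b[10] = 14, b[11] = 18, b[12] = 0, b[13] = 18, b[14] = 18, b[15] = 4, b[16] = 22, b[17] = 26, b[18] = 16, b[19] = 10, b[20] = 26, b[21] = 4, b[22] = 30, b[23] = 2, b[24] = 0, b[25] = 2.
The sequence repeats with period 24.
So b[1830] = b[0 + ((1830-0) mod 24)] = b[6] = 16.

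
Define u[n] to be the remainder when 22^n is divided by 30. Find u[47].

28

We have u[0] = 1; u[1] = 22; u[2] = 4; u[3] = 28; u[4] = 16; u[5] = 22.
Since u[5] = u[1] = 22, the sequence is eventually periodic: after a pre-period of length 1 it cycles with period 4.
For n ≥ 1, u[n] depends only on (n - 1) mod 4. (47 - 1) mod 4 = 2, so u[47] = u[3] = 28.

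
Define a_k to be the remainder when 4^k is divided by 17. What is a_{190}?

16

We have a_1 = 4; a_2 = 16; a_3 = 13; a_4 = 1; a_5 = 4.
The sequence repeats with period 4.
(190 - 1) mod 4 = 1, so a_{190} = a_2 = 16.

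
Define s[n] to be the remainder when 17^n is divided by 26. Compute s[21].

Computing terms: s[0] = 1, s[1] = 17, s[2] = 3, s[3] = 25, s[4] = 9, s[5] = 23, s[6] = 1.
Since s[6] = s[0] = 1, the sequence is periodic with period 6.
(21 - 0) mod 6 = 3, so s[21] = s[3] = 25.

25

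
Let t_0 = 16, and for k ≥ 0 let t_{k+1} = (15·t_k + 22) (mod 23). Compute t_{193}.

0

Computing terms: t_0 = 16,  t_1 = 9,  t_2 = 19,  t_3 = 8,  t_4 = 4,  t_5 = 13,  t_6 = 10,  t_7 = 11,  t_8 = 3,  t_9 = 21,  t_{10} = 15,  t_{11} = 17,  t_{12} = 1,  t_{13} = 14,  t_{14} = 2,  t_{15} = 6,  t_{16} = 20,  t_{17} = 0,  t_{18} = 22,  t_{19} = 7,  t_{20} = 12,  t_{21} = 18,  t_{22} = 16.
Since t_{22} = t_0 = 16, the sequence is periodic with period 22.
(193 - 0) mod 22 = 17, so t_{193} = t_{17} = 0.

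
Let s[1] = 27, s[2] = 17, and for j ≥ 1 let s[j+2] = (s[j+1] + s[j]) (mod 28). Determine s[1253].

21

We have s[1] = 27; s[2] = 17; s[3] = 16; s[4] = 5; s[5] = 21; s[6] = 26; s[7] = 19; s[8] = 17; s[9] = 8; s[10] = 25; s[11] = 5; s[12] = 2; s[13] = 7; s[14] = 9; s[15] = 16; s[16] = 25; s[17] = 13; s[18] = 10; s[19] = 23; s[20] = 5; s[21] = 0; s[22] = 5; s[23] = 5; s[24] = 10; s[25] = 15; s[26] = 25; s[27] = 12; s[28] = 9; s[29] = 21; s[30] = 2; s[31] = 23; s[32] = 25; s[33] = 20; s[34] = 17; s[35] = 9; s[36] = 26; s[37] = 7; s[38] = 5; s[39] = 12; s[40] = 17; s[41] = 1; s[42] = 18; s[43] = 19; s[44] = 9; s[45] = 0; s[46] = 9; s[47] = 9; s[48] = 18; s[49] = 27; s[50] = 17.
The sequence repeats with period 48.
(1253 - 1) mod 48 = 4, so s[1253] = s[5] = 21.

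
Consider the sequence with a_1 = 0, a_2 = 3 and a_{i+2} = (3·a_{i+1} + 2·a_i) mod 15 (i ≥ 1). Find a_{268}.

3

Computing terms: a_1 = 0; a_2 = 3; a_3 = 9; a_4 = 3; a_5 = 12; a_6 = 12; a_7 = 0; a_8 = 9; a_9 = 12; a_{10} = 9; a_{11} = 6; a_{12} = 6; a_{13} = 0; a_{14} = 12; a_{15} = 6; a_{16} = 12; a_{17} = 3; a_{18} = 3; a_{19} = 0; a_{20} = 6; a_{21} = 3; a_{22} = 6; a_{23} = 9; a_{24} = 9; a_{25} = 0; a_{26} = 3.
The sequence repeats with period 24.
(268 - 1) mod 24 = 3, so a_{268} = a_4 = 3.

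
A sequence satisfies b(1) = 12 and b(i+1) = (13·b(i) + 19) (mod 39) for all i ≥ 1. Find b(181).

6

Listing terms: b(1) = 12, b(2) = 19, b(3) = 32, b(4) = 6, b(5) = 19.
Since b(5) = b(2) = 19, the sequence is eventually periodic: after a pre-period of length 1 it cycles with period 3.
For i ≥ 2, b(i) depends only on (i - 2) mod 3. (181 - 2) mod 3 = 2, so b(181) = b(4) = 6.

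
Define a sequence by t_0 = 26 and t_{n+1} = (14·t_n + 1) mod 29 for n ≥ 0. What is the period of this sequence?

28

Computing terms: t_0 = 26, t_1 = 17, t_2 = 7, t_3 = 12, t_4 = 24, t_5 = 18, t_6 = 21, t_7 = 5, t_8 = 13, t_9 = 9, t_{10} = 11, t_{11} = 10, t_{12} = 25, t_{13} = 3, t_{14} = 14, t_{15} = 23, t_{16} = 4, t_{17} = 28, t_{18} = 16, t_{19} = 22, t_{20} = 19, t_{21} = 6, t_{22} = 27, t_{23} = 2, t_{24} = 0, t_{25} = 1, t_{26} = 15, t_{27} = 8, t_{28} = 26.
Since t_{28} = t_0 = 26, the sequence is periodic with period 28.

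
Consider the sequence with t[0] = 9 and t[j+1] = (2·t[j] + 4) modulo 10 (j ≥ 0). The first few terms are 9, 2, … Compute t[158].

8

We have t[0] = 9; t[1] = 2; t[2] = 8; t[3] = 0; t[4] = 4; t[5] = 2.
Since t[5] = t[1] = 2, the sequence is eventually periodic: after a pre-period of length 1 it cycles with period 4.
For j ≥ 1, t[j] depends only on (j - 1) mod 4. (158 - 1) mod 4 = 1, so t[158] = t[2] = 8.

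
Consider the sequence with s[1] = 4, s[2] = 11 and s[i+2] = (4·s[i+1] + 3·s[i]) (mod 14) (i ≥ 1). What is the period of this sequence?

42

Computing terms: s[1] = 4,  s[2] = 11,  s[3] = 0,  s[4] = 5,  s[5] = 6,  s[6] = 11,  s[7] = 6,  s[8] = 1,  s[9] = 8,  s[10] = 7,  s[11] = 10,  s[12] = 5,  s[13] = 8,  s[14] = 5,  s[15] = 2,  s[16] = 9,  s[17] = 0,  s[18] = 13,  s[19] = 10,  s[20] = 9,  s[21] = 10,  s[22] = 11,  s[23] = 4,  s[24] = 7,  s[25] = 12,  s[26] = 13,  s[27] = 4,  s[28] = 13,  s[29] = 8,  s[30] = 1,  s[31] = 0,  s[32] = 3,  s[33] = 12,  s[34] = 1,  s[35] = 12,  s[36] = 9,  s[37] = 2,  s[38] = 7,  s[39] = 6,  s[40] = 3,  s[41] = 2,  s[42] = 3,  s[43] = 4,  s[44] = 11.
Since (s[43], s[44]) = (s[1], s[2]) = (4, 11) (two consecutive terms determine the rest), the sequence is periodic with period 42.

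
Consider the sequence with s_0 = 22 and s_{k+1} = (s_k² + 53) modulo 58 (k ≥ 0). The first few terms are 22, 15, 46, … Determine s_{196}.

0

s_0 = 22, s_1 = 15, s_2 = 46, s_3 = 23, s_4 = 2, s_5 = 57, s_6 = 54, s_7 = 11, s_8 = 0, s_9 = 53, s_{10} = 20, s_{11} = 47, s_{12} = 0.
Since s_{12} = s_8 = 0, the sequence is eventually periodic: after a pre-period of length 8 it cycles with period 4.
For k ≥ 8, s_k depends only on (k - 8) mod 4. (196 - 8) mod 4 = 0, so s_{196} = s_8 = 0.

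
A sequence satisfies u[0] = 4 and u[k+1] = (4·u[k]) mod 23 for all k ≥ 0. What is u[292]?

8

u[0] = 4; u[1] = 16; u[2] = 18; u[3] = 3; u[4] = 12; u[5] = 2; u[6] = 8; u[7] = 9; u[8] = 13; u[9] = 6; u[10] = 1; u[11] = 4.
Since u[11] = u[0] = 4, the sequence is periodic with period 11.
(292 - 0) mod 11 = 6, so u[292] = u[6] = 8.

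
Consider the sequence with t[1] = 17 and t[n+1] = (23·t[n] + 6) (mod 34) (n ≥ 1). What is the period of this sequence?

We have t[1] = 17; t[2] = 23; t[3] = 25; t[4] = 3; t[5] = 7; t[6] = 31; t[7] = 5; t[8] = 19; t[9] = 1; t[10] = 29; t[11] = 27; t[12] = 15; t[13] = 11; t[14] = 21; t[15] = 13; t[16] = 33; t[17] = 17.
Since t[17] = t[1] = 17, the sequence is periodic with period 16.

16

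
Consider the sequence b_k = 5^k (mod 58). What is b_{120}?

53

b_0 = 1; b_1 = 5; b_2 = 25; b_3 = 9; b_4 = 45; b_5 = 51; b_6 = 23; b_7 = 57; b_8 = 53; b_9 = 33; b_{10} = 49; b_{11} = 13; b_{12} = 7; b_{13} = 35; b_{14} = 1.
Since b_{14} = b_0 = 1, the sequence is periodic with period 14.
So b_{120} = b_{0 + ((120-0) mod 14)} = b_8 = 53.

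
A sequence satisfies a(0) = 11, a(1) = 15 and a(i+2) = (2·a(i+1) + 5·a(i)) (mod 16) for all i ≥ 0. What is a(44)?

Computing terms: a(0) = 11, a(1) = 15, a(2) = 5, a(3) = 5, a(4) = 3, a(5) = 15, a(6) = 13, a(7) = 5, a(8) = 11, a(9) = 15.
The sequence repeats with period 8.
(44 - 0) mod 8 = 4, so a(44) = a(4) = 3.

3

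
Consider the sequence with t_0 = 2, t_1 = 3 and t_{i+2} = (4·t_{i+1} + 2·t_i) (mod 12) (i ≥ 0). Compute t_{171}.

4

We have t_0 = 2,  t_1 = 3,  t_2 = 4,  t_3 = 10,  t_4 = 0,  t_5 = 8,  t_6 = 8,  t_7 = 0,  t_8 = 4,  t_9 = 4,  t_{10} = 0,  t_{11} = 8.
Since (t_{10}, t_{11}) = (t_4, t_5) = (0, 8) (two consecutive terms determine the rest), the sequence is eventually periodic: after a pre-period of length 4 it cycles with period 6.
For i ≥ 4, t_i depends only on (i - 4) mod 6. (171 - 4) mod 6 = 5, so t_{171} = t_9 = 4.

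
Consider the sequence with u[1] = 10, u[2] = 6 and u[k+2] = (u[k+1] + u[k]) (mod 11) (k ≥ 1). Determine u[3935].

We have u[1] = 10, u[2] = 6, u[3] = 5, u[4] = 0, u[5] = 5, u[6] = 5, u[7] = 10, u[8] = 4, u[9] = 3, u[10] = 7, u[11] = 10, u[12] = 6.
The sequence repeats with period 10.
So u[3935] = u[1 + ((3935-1) mod 10)] = u[5] = 5.

5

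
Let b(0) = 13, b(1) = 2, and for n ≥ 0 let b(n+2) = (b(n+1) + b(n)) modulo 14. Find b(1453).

0

Computing terms: b(0) = 13, b(1) = 2, b(2) = 1, b(3) = 3, b(4) = 4, b(5) = 7, b(6) = 11, b(7) = 4, b(8) = 1, b(9) = 5, b(10) = 6, b(11) = 11, b(12) = 3, b(13) = 0, b(14) = 3, b(15) = 3, b(16) = 6, b(17) = 9, b(18) = 1, b(19) = 10, b(20) = 11, b(21) = 7, b(22) = 4, b(23) = 11, b(24) = 1, b(25) = 12, b(26) = 13, b(27) = 11, b(28) = 10, b(29) = 7, b(30) = 3, b(31) = 10, b(32) = 13, b(33) = 9, b(34) = 8, b(35) = 3, b(36) = 11, b(37) = 0, b(38) = 11, b(39) = 11, b(40) = 8, b(41) = 5, b(42) = 13, b(43) = 4, b(44) = 3, b(45) = 7, b(46) = 10, b(47) = 3, b(48) = 13, b(49) = 2.
Since (b(48), b(49)) = (b(0), b(1)) = (13, 2) (two consecutive terms determine the rest), the sequence is periodic with period 48.
(1453 - 0) mod 48 = 13, so b(1453) = b(13) = 0.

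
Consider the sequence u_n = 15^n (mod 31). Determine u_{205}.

Listing terms: u_1 = 15,  u_2 = 8,  u_3 = 27,  u_4 = 2,  u_5 = 30,  u_6 = 16,  u_7 = 23,  u_8 = 4,  u_9 = 29,  u_{10} = 1,  u_{11} = 15.
The sequence repeats with period 10.
(205 - 1) mod 10 = 4, so u_{205} = u_5 = 30.

30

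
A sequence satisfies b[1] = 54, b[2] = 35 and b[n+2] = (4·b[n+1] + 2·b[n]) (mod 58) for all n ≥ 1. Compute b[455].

Listing terms: b[1] = 54; b[2] = 35; b[3] = 16; b[4] = 18; b[5] = 46; b[6] = 46; b[7] = 44; b[8] = 36; b[9] = 0; b[10] = 14; b[11] = 56; b[12] = 20; b[13] = 18; b[14] = 54; b[15] = 20; b[16] = 14; b[17] = 38; b[18] = 6; b[19] = 42; b[20] = 6; b[21] = 50; b[22] = 38; b[23] = 20; b[24] = 40; b[25] = 26; b[26] = 10; b[27] = 34; b[28] = 40; b[29] = 54; b[30] = 6; b[31] = 16; b[32] = 18.
Since (b[31], b[32]) = (b[3], b[4]) = (16, 18) (two consecutive terms determine the rest), the sequence is eventually periodic: after a pre-period of length 2 it cycles with period 28.
For n ≥ 3, b[n] depends only on (n - 3) mod 28. (455 - 3) mod 28 = 4, so b[455] = b[7] = 44.

44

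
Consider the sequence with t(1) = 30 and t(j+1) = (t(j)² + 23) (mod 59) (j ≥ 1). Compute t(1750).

We have t(1) = 30,  t(2) = 38,  t(3) = 51,  t(4) = 28,  t(5) = 40,  t(6) = 30.
Since t(6) = t(1) = 30, the sequence is periodic with period 5.
(1750 - 1) mod 5 = 4, so t(1750) = t(5) = 40.

40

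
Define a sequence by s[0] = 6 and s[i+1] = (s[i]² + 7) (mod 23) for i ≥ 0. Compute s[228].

15

Listing terms: s[0] = 6,  s[1] = 20,  s[2] = 16,  s[3] = 10,  s[4] = 15,  s[5] = 2,  s[6] = 11,  s[7] = 13,  s[8] = 15.
Since s[8] = s[4] = 15, the sequence is eventually periodic: after a pre-period of length 4 it cycles with period 4.
For i ≥ 4, s[i] depends only on (i - 4) mod 4. (228 - 4) mod 4 = 0, so s[228] = s[4] = 15.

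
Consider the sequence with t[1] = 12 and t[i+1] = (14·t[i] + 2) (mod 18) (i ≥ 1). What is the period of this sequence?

6

t[1] = 12; t[2] = 8; t[3] = 6; t[4] = 14; t[5] = 0; t[6] = 2; t[7] = 12.
Since t[7] = t[1] = 12, the sequence is periodic with period 6.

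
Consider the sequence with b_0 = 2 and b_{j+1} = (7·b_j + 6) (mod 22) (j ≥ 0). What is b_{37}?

6

We have b_0 = 2, b_1 = 20, b_2 = 14, b_3 = 16, b_4 = 8, b_5 = 18, b_6 = 0, b_7 = 6, b_8 = 4, b_9 = 12, b_{10} = 2.
Since b_{10} = b_0 = 2, the sequence is periodic with period 10.
So b_{37} = b_{0 + ((37-0) mod 10)} = b_7 = 6.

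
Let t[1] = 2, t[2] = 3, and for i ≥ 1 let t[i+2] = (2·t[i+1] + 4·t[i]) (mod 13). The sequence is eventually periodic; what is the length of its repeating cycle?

42

Computing terms: t[1] = 2, t[2] = 3, t[3] = 1, t[4] = 1, t[5] = 6, t[6] = 3, t[7] = 4, t[8] = 7, t[9] = 4, t[10] = 10, t[11] = 10, t[12] = 8, t[13] = 4, t[14] = 1, t[15] = 5, t[16] = 1, t[17] = 9, t[18] = 9, t[19] = 2, t[20] = 1, t[21] = 10, t[22] = 11, t[23] = 10, t[24] = 12, t[25] = 12, t[26] = 7, t[27] = 10, t[28] = 9, t[29] = 6, t[30] = 9, t[31] = 3, t[32] = 3, t[33] = 5, t[34] = 9, t[35] = 12, t[36] = 8, t[37] = 12, t[38] = 4, t[39] = 4, t[40] = 11, t[41] = 12, t[42] = 3, t[43] = 2, t[44] = 3.
The sequence repeats with period 42.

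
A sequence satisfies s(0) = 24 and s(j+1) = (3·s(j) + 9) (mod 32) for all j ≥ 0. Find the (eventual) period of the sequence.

We have s(0) = 24; s(1) = 17; s(2) = 28; s(3) = 29; s(4) = 0; s(5) = 9; s(6) = 4; s(7) = 21; s(8) = 8; s(9) = 1; s(10) = 12; s(11) = 13; s(12) = 16; s(13) = 25; s(14) = 20; s(15) = 5; s(16) = 24.
Since s(16) = s(0) = 24, the sequence is periodic with period 16.

16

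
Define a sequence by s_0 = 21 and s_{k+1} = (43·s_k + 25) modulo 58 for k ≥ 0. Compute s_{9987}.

Listing terms: s_0 = 21, s_1 = 0, s_2 = 25, s_3 = 56, s_4 = 55, s_5 = 12, s_6 = 19, s_7 = 30, s_8 = 39, s_9 = 20, s_{10} = 15, s_{11} = 32, s_{12} = 9, s_{13} = 6, s_{14} = 51, s_{15} = 14, s_{16} = 47, s_{17} = 16, s_{18} = 17, s_{19} = 2, s_{20} = 53, s_{21} = 42, s_{22} = 33, s_{23} = 52, s_{24} = 57, s_{25} = 40, s_{26} = 5, s_{27} = 8, s_{28} = 21.
The sequence repeats with period 28.
So s_{9987} = s_{0 + ((9987-0) mod 28)} = s_{19} = 2.

2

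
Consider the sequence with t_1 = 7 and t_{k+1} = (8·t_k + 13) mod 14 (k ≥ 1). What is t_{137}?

Computing terms: t_1 = 7,  t_2 = 13,  t_3 = 5,  t_4 = 11,  t_5 = 3,  t_6 = 9,  t_7 = 1,  t_8 = 7.
The sequence repeats with period 7.
So t_{137} = t_{1 + ((137-1) mod 7)} = t_4 = 11.

11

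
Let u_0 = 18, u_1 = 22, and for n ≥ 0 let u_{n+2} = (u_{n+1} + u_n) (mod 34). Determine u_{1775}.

24

Listing terms: u_0 = 18,  u_1 = 22,  u_2 = 6,  u_3 = 28,  u_4 = 0,  u_5 = 28,  u_6 = 28,  u_7 = 22,  u_8 = 16,  u_9 = 4,  u_{10} = 20,  u_{11} = 24,  u_{12} = 10,  u_{13} = 0,  u_{14} = 10,  u_{15} = 10,  u_{16} = 20,  u_{17} = 30,  u_{18} = 16,  u_{19} = 12,  u_{20} = 28,  u_{21} = 6,  u_{22} = 0,  u_{23} = 6,  u_{24} = 6,  u_{25} = 12,  u_{26} = 18,  u_{27} = 30,  u_{28} = 14,  u_{29} = 10,  u_{30} = 24,  u_{31} = 0,  u_{32} = 24,  u_{33} = 24,  u_{34} = 14,  u_{35} = 4,  u_{36} = 18,  u_{37} = 22.
Since (u_{36}, u_{37}) = (u_0, u_1) = (18, 22) (two consecutive terms determine the rest), the sequence is periodic with period 36.
(1775 - 0) mod 36 = 11, so u_{1775} = u_{11} = 24.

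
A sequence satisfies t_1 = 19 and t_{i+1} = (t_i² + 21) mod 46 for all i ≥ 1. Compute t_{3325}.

Listing terms: t_1 = 19, t_2 = 14, t_3 = 33, t_4 = 6, t_5 = 11, t_6 = 4, t_7 = 37, t_8 = 10, t_9 = 29, t_{10} = 34, t_{11} = 27, t_{12} = 14.
Since t_{12} = t_2 = 14, the sequence is eventually periodic: after a pre-period of length 1 it cycles with period 10.
For i ≥ 2, t_i depends only on (i - 2) mod 10. (3325 - 2) mod 10 = 3, so t_{3325} = t_5 = 11.

11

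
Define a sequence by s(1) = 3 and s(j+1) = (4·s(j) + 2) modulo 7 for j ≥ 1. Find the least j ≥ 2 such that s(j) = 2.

s(1) = 3, s(2) = 0, s(3) = 2, s(4) = 3.
The sequence repeats with period 3.
The value 2 first appears (with j ≥ 2) at s(3).

3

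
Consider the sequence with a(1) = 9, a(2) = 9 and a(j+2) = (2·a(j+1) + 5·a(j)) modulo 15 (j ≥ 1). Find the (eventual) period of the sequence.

4

Listing terms: a(1) = 9; a(2) = 9; a(3) = 3; a(4) = 6; a(5) = 12; a(6) = 9; a(7) = 3.
Since (a(6), a(7)) = (a(2), a(3)) = (9, 3) (two consecutive terms determine the rest), the sequence is eventually periodic: after a pre-period of length 1 it cycles with period 4.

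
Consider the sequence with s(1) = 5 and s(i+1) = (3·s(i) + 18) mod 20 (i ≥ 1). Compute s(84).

We have s(1) = 5,  s(2) = 13,  s(3) = 17,  s(4) = 9,  s(5) = 5.
The sequence repeats with period 4.
So s(84) = s(1 + ((84-1) mod 4)) = s(4) = 9.

9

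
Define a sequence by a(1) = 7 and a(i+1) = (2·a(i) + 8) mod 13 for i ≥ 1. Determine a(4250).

We have a(1) = 7, a(2) = 9, a(3) = 0, a(4) = 8, a(5) = 11, a(6) = 4, a(7) = 3, a(8) = 1, a(9) = 10, a(10) = 2, a(11) = 12, a(12) = 6, a(13) = 7.
Since a(13) = a(1) = 7, the sequence is periodic with period 12.
So a(4250) = a(1 + ((4250-1) mod 12)) = a(2) = 9.

9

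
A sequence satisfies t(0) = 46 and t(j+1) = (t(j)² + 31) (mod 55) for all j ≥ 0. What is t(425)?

Listing terms: t(0) = 46,  t(1) = 2,  t(2) = 35,  t(3) = 46.
Since t(3) = t(0) = 46, the sequence is periodic with period 3.
So t(425) = t(0 + ((425-0) mod 3)) = t(2) = 35.

35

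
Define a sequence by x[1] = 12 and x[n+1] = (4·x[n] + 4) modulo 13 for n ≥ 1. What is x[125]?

Listing terms: x[1] = 12, x[2] = 0, x[3] = 4, x[4] = 7, x[5] = 6, x[6] = 2, x[7] = 12.
The sequence repeats with period 6.
So x[125] = x[1 + ((125-1) mod 6)] = x[5] = 6.

6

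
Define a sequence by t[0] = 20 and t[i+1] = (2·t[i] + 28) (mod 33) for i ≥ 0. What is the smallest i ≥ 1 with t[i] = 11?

We have t[0] = 20, t[1] = 2, t[2] = 32, t[3] = 26, t[4] = 14, t[5] = 23, t[6] = 8, t[7] = 11, t[8] = 17, t[9] = 29, t[10] = 20.
The sequence repeats with period 10.
The value 11 first appears (with i ≥ 1) at t[7].

7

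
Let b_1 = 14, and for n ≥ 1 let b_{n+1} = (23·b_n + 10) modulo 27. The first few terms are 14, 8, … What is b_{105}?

5

We have b_1 = 14,  b_2 = 8,  b_3 = 5,  b_4 = 17,  b_5 = 23,  b_6 = 26,  b_7 = 14.
The sequence repeats with period 6.
(105 - 1) mod 6 = 2, so b_{105} = b_3 = 5.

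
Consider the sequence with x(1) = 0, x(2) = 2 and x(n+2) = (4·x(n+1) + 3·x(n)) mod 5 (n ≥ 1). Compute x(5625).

Computing terms: x(1) = 0; x(2) = 2; x(3) = 3; x(4) = 3; x(5) = 1; x(6) = 3; x(7) = 0; x(8) = 4; x(9) = 1; x(10) = 1; x(11) = 2; x(12) = 1; x(13) = 0; x(14) = 3; x(15) = 2; x(16) = 2; x(17) = 4; x(18) = 2; x(19) = 0; x(20) = 1; x(21) = 4; x(22) = 4; x(23) = 3; x(24) = 4; x(25) = 0; x(26) = 2.
Since (x(25), x(26)) = (x(1), x(2)) = (0, 2) (two consecutive terms determine the rest), the sequence is periodic with period 24.
So x(5625) = x(1 + ((5625-1) mod 24)) = x(9) = 1.

1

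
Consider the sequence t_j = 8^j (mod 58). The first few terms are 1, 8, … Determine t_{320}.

We have t_0 = 1, t_1 = 8, t_2 = 6, t_3 = 48, t_4 = 36, t_5 = 56, t_6 = 42, t_7 = 46, t_8 = 20, t_9 = 44, t_{10} = 4, t_{11} = 32, t_{12} = 24, t_{13} = 18, t_{14} = 28, t_{15} = 50, t_{16} = 52, t_{17} = 10, t_{18} = 22, t_{19} = 2, t_{20} = 16, t_{21} = 12, t_{22} = 38, t_{23} = 14, t_{24} = 54, t_{25} = 26, t_{26} = 34, t_{27} = 40, t_{28} = 30, t_{29} = 8.
Since t_{29} = t_1 = 8, the sequence is eventually periodic: after a pre-period of length 1 it cycles with period 28.
For j ≥ 1, t_j depends only on (j - 1) mod 28. (320 - 1) mod 28 = 11, so t_{320} = t_{12} = 24.

24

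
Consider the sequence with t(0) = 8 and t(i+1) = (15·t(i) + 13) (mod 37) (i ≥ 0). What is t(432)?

8

t(0) = 8; t(1) = 22; t(2) = 10; t(3) = 15; t(4) = 16; t(5) = 31; t(6) = 34; t(7) = 5; t(8) = 14; t(9) = 1; t(10) = 28; t(11) = 26; t(12) = 33; t(13) = 27; t(14) = 11; t(15) = 30; t(16) = 19; t(17) = 2; t(18) = 6; t(19) = 29; t(20) = 4; t(21) = 36; t(22) = 35; t(23) = 20; t(24) = 17; t(25) = 9; t(26) = 0; t(27) = 13; t(28) = 23; t(29) = 25; t(30) = 18; t(31) = 24; t(32) = 3; t(33) = 21; t(34) = 32; t(35) = 12; t(36) = 8.
Since t(36) = t(0) = 8, the sequence is periodic with period 36.
So t(432) = t(0 + ((432-0) mod 36)) = t(0) = 8.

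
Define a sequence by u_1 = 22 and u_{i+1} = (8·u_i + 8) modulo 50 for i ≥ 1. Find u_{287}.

10

Computing terms: u_1 = 22,  u_2 = 34,  u_3 = 30,  u_4 = 48,  u_5 = 42,  u_6 = 44,  u_7 = 10,  u_8 = 38,  u_9 = 12,  u_{10} = 4,  u_{11} = 40,  u_{12} = 28,  u_{13} = 32,  u_{14} = 14,  u_{15} = 20,  u_{16} = 18,  u_{17} = 2,  u_{18} = 24,  u_{19} = 0,  u_{20} = 8,  u_{21} = 22.
Since u_{21} = u_1 = 22, the sequence is periodic with period 20.
So u_{287} = u_{1 + ((287-1) mod 20)} = u_7 = 10.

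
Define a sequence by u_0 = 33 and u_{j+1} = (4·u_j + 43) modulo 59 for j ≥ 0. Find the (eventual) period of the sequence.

29

Computing terms: u_0 = 33, u_1 = 57, u_2 = 35, u_3 = 6, u_4 = 8, u_5 = 16, u_6 = 48, u_7 = 58, u_8 = 39, u_9 = 22, u_{10} = 13, u_{11} = 36, u_{12} = 10, u_{13} = 24, u_{14} = 21, u_{15} = 9, u_{16} = 20, u_{17} = 5, u_{18} = 4, u_{19} = 0, u_{20} = 43, u_{21} = 38, u_{22} = 18, u_{23} = 56, u_{24} = 31, u_{25} = 49, u_{26} = 3, u_{27} = 55, u_{28} = 27, u_{29} = 33.
Since u_{29} = u_0 = 33, the sequence is periodic with period 29.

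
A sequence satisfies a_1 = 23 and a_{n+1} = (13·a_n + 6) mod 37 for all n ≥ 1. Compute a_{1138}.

22

Computing terms: a_1 = 23,  a_2 = 9,  a_3 = 12,  a_4 = 14,  a_5 = 3,  a_6 = 8,  a_7 = 36,  a_8 = 30,  a_9 = 26,  a_{10} = 11,  a_{11} = 1,  a_{12} = 19,  a_{13} = 31,  a_{14} = 2,  a_{15} = 32,  a_{16} = 15,  a_{17} = 16,  a_{18} = 29,  a_{19} = 13,  a_{20} = 27,  a_{21} = 24,  a_{22} = 22,  a_{23} = 33,  a_{24} = 28,  a_{25} = 0,  a_{26} = 6,  a_{27} = 10,  a_{28} = 25,  a_{29} = 35,  a_{30} = 17,  a_{31} = 5,  a_{32} = 34,  a_{33} = 4,  a_{34} = 21,  a_{35} = 20,  a_{36} = 7,  a_{37} = 23.
Since a_{37} = a_1 = 23, the sequence is periodic with period 36.
So a_{1138} = a_{1 + ((1138-1) mod 36)} = a_{22} = 22.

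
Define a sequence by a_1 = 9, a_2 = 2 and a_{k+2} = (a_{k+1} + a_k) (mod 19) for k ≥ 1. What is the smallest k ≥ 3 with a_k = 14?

14

Computing terms: a_1 = 9, a_2 = 2, a_3 = 11, a_4 = 13, a_5 = 5, a_6 = 18, a_7 = 4, a_8 = 3, a_9 = 7, a_{10} = 10, a_{11} = 17, a_{12} = 8, a_{13} = 6, a_{14} = 14, a_{15} = 1, a_{16} = 15, a_{17} = 16, a_{18} = 12, a_{19} = 9, a_{20} = 2.
The sequence repeats with period 18.
The value 14 first appears (with k ≥ 3) at a_{14}.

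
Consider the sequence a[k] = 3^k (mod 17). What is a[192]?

1

We have a[1] = 3; a[2] = 9; a[3] = 10; a[4] = 13; a[5] = 5; a[6] = 15; a[7] = 11; a[8] = 16; a[9] = 14; a[10] = 8; a[11] = 7; a[12] = 4; a[13] = 12; a[14] = 2; a[15] = 6; a[16] = 1; a[17] = 3.
Since a[17] = a[1] = 3, the sequence is periodic with period 16.
(192 - 1) mod 16 = 15, so a[192] = a[16] = 1.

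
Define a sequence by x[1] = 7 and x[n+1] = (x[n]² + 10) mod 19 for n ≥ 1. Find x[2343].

0

x[1] = 7,  x[2] = 2,  x[3] = 14,  x[4] = 16,  x[5] = 0,  x[6] = 10,  x[7] = 15,  x[8] = 7.
The sequence repeats with period 7.
(2343 - 1) mod 7 = 4, so x[2343] = x[5] = 0.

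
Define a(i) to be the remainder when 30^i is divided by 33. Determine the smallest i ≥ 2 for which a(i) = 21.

We have a(1) = 30,  a(2) = 9,  a(3) = 6,  a(4) = 15,  a(5) = 21,  a(6) = 3,  a(7) = 24,  a(8) = 27,  a(9) = 18,  a(10) = 12,  a(11) = 30.
The sequence repeats with period 10.
The value 21 first appears (with i ≥ 2) at a(5).

5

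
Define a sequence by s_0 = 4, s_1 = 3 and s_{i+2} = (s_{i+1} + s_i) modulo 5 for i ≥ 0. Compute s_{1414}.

3

We have s_0 = 4,  s_1 = 3,  s_2 = 2,  s_3 = 0,  s_4 = 2,  s_5 = 2,  s_6 = 4,  s_7 = 1,  s_8 = 0,  s_9 = 1,  s_{10} = 1,  s_{11} = 2,  s_{12} = 3,  s_{13} = 0,  s_{14} = 3,  s_{15} = 3,  s_{16} = 1,  s_{17} = 4,  s_{18} = 0,  s_{19} = 4,  s_{20} = 4,  s_{21} = 3.
Since (s_{20}, s_{21}) = (s_0, s_1) = (4, 3) (two consecutive terms determine the rest), the sequence is periodic with period 20.
So s_{1414} = s_{0 + ((1414-0) mod 20)} = s_{14} = 3.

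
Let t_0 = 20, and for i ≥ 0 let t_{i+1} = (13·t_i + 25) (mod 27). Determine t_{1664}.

1

Listing terms: t_0 = 20; t_1 = 15; t_2 = 4; t_3 = 23; t_4 = 0; t_5 = 25; t_6 = 26; t_7 = 12; t_8 = 19; t_9 = 2; t_{10} = 24; t_{11} = 13; t_{12} = 5; t_{13} = 9; t_{14} = 7; t_{15} = 8; t_{16} = 21; t_{17} = 1; t_{18} = 11; t_{19} = 6; t_{20} = 22; t_{21} = 14; t_{22} = 18; t_{23} = 16; t_{24} = 17; t_{25} = 3; t_{26} = 10; t_{27} = 20.
The sequence repeats with period 27.
(1664 - 0) mod 27 = 17, so t_{1664} = t_{17} = 1.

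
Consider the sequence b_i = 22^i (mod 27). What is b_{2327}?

Listing terms: b_1 = 22, b_2 = 25, b_3 = 10, b_4 = 4, b_5 = 7, b_6 = 19, b_7 = 13, b_8 = 16, b_9 = 1, b_{10} = 22.
The sequence repeats with period 9.
So b_{2327} = b_{1 + ((2327-1) mod 9)} = b_5 = 7.

7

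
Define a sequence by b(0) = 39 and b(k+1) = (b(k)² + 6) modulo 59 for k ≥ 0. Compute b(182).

We have b(0) = 39, b(1) = 52, b(2) = 55, b(3) = 22, b(4) = 18, b(5) = 35, b(6) = 51, b(7) = 11, b(8) = 9, b(9) = 28, b(10) = 23, b(11) = 4, b(12) = 22.
Since b(12) = b(3) = 22, the sequence is eventually periodic: after a pre-period of length 3 it cycles with period 9.
For k ≥ 3, b(k) depends only on (k - 3) mod 9. (182 - 3) mod 9 = 8, so b(182) = b(11) = 4.

4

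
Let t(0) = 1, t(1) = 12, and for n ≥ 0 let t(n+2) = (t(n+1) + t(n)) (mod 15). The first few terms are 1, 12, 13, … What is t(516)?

14

t(0) = 1, t(1) = 12, t(2) = 13, t(3) = 10, t(4) = 8, t(5) = 3, t(6) = 11, t(7) = 14, t(8) = 10, t(9) = 9, t(10) = 4, t(11) = 13, t(12) = 2, t(13) = 0, t(14) = 2, t(15) = 2, t(16) = 4, t(17) = 6, t(18) = 10, t(19) = 1, t(20) = 11, t(21) = 12, t(22) = 8, t(23) = 5, t(24) = 13, t(25) = 3, t(26) = 1, t(27) = 4, t(28) = 5, t(29) = 9, t(30) = 14, t(31) = 8, t(32) = 7, t(33) = 0, t(34) = 7, t(35) = 7, t(36) = 14, t(37) = 6, t(38) = 5, t(39) = 11, t(40) = 1, t(41) = 12.
The sequence repeats with period 40.
(516 - 0) mod 40 = 36, so t(516) = t(36) = 14.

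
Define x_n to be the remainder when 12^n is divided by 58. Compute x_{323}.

46

x_1 = 12,  x_2 = 28,  x_3 = 46,  x_4 = 30,  x_5 = 12.
Since x_5 = x_1 = 12, the sequence is periodic with period 4.
So x_{323} = x_{1 + ((323-1) mod 4)} = x_3 = 46.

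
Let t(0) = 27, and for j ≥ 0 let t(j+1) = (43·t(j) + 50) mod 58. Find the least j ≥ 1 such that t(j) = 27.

Computing terms: t(0) = 27, t(1) = 51, t(2) = 39, t(3) = 45, t(4) = 13, t(5) = 29, t(6) = 21, t(7) = 25, t(8) = 23, t(9) = 53, t(10) = 9, t(11) = 31, t(12) = 49, t(13) = 11, t(14) = 1, t(15) = 35, t(16) = 47, t(17) = 41, t(18) = 15, t(19) = 57, t(20) = 7, t(21) = 3, t(22) = 5, t(23) = 33, t(24) = 19, t(25) = 55, t(26) = 37, t(27) = 17, t(28) = 27.
Since t(28) = t(0) = 27, the sequence is periodic with period 28.
The value 27 next appears (with j ≥ 1) at t(28).

28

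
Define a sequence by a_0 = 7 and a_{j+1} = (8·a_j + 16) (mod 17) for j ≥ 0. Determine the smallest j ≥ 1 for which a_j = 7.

8

Listing terms: a_0 = 7,  a_1 = 4,  a_2 = 14,  a_3 = 9,  a_4 = 3,  a_5 = 6,  a_6 = 13,  a_7 = 1,  a_8 = 7.
The sequence repeats with period 8.
The value 7 next appears (with j ≥ 1) at a_8.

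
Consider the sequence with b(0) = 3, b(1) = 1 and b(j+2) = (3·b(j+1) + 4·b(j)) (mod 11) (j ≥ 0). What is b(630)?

We have b(0) = 3; b(1) = 1; b(2) = 4; b(3) = 5; b(4) = 9; b(5) = 3; b(6) = 1.
The sequence repeats with period 5.
(630 - 0) mod 5 = 0, so b(630) = b(0) = 3.

3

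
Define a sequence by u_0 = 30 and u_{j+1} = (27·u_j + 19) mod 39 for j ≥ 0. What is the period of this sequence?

u_0 = 30,  u_1 = 10,  u_2 = 16,  u_3 = 22,  u_4 = 28,  u_5 = 34,  u_6 = 1,  u_7 = 7,  u_8 = 13,  u_9 = 19,  u_{10} = 25,  u_{11} = 31,  u_{12} = 37,  u_{13} = 4,  u_{14} = 10.
Since u_{14} = u_1 = 10, the sequence is eventually periodic: after a pre-period of length 1 it cycles with period 13.

13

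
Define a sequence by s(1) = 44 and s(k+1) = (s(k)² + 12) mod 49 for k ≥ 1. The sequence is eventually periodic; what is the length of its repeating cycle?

Listing terms: s(1) = 44; s(2) = 37; s(3) = 9; s(4) = 44.
The sequence repeats with period 3.

3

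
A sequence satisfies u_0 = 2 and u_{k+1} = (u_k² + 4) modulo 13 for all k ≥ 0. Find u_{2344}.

4

We have u_0 = 2; u_1 = 8; u_2 = 3; u_3 = 0; u_4 = 4; u_5 = 7; u_6 = 1; u_7 = 5; u_8 = 3.
Since u_8 = u_2 = 3, the sequence is eventually periodic: after a pre-period of length 2 it cycles with period 6.
For k ≥ 2, u_k depends only on (k - 2) mod 6. (2344 - 2) mod 6 = 2, so u_{2344} = u_4 = 4.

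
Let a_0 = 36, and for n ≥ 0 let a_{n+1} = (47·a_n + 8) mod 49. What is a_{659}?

Computing terms: a_0 = 36,  a_1 = 34,  a_2 = 38,  a_3 = 30,  a_4 = 46,  a_5 = 14,  a_6 = 29,  a_7 = 48,  a_8 = 10,  a_9 = 37,  a_{10} = 32,  a_{11} = 42,  a_{12} = 22,  a_{13} = 13,  a_{14} = 31,  a_{15} = 44,  a_{16} = 18,  a_{17} = 21,  a_{18} = 15,  a_{19} = 27,  a_{20} = 3,  a_{21} = 2,  a_{22} = 4,  a_{23} = 0,  a_{24} = 8,  a_{25} = 41,  a_{26} = 24,  a_{27} = 9,  a_{28} = 39,  a_{29} = 28,  a_{30} = 1,  a_{31} = 6,  a_{32} = 45,  a_{33} = 16,  a_{34} = 25,  a_{35} = 7,  a_{36} = 43,  a_{37} = 20,  a_{38} = 17,  a_{39} = 23,  a_{40} = 11,  a_{41} = 35,  a_{42} = 36.
The sequence repeats with period 42.
(659 - 0) mod 42 = 29, so a_{659} = a_{29} = 28.

28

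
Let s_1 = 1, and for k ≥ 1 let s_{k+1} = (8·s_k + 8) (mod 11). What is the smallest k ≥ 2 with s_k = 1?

Listing terms: s_1 = 1, s_2 = 5, s_3 = 4, s_4 = 7, s_5 = 9, s_6 = 3, s_7 = 10, s_8 = 0, s_9 = 8, s_{10} = 6, s_{11} = 1.
The sequence repeats with period 10.
The value 1 next appears (with k ≥ 2) at s_{11}.

11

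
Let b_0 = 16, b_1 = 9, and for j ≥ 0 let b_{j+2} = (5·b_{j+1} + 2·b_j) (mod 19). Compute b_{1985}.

Computing terms: b_0 = 16; b_1 = 9; b_2 = 1; b_3 = 4; b_4 = 3; b_5 = 4; b_6 = 7; b_7 = 5; b_8 = 1; b_9 = 15; b_{10} = 1; b_{11} = 16; b_{12} = 6; b_{13} = 5; b_{14} = 18; b_{15} = 5; b_{16} = 4; b_{17} = 11; b_{18} = 6; b_{19} = 14; b_{20} = 6; b_{21} = 1; b_{22} = 17; b_{23} = 11; b_{24} = 13; b_{25} = 11; b_{26} = 5; b_{27} = 9; b_{28} = 17; b_{29} = 8; b_{30} = 17; b_{31} = 6; b_{32} = 7; b_{33} = 9; b_{34} = 2; b_{35} = 9; b_{36} = 11; b_{37} = 16; b_{38} = 7; b_{39} = 10; b_{40} = 7; b_{41} = 17; b_{42} = 4; b_{43} = 16; b_{44} = 12; b_{45} = 16; b_{46} = 9.
Since (b_{45}, b_{46}) = (b_0, b_1) = (16, 9) (two consecutive terms determine the rest), the sequence is periodic with period 45.
So b_{1985} = b_{0 + ((1985-0) mod 45)} = b_5 = 4.

4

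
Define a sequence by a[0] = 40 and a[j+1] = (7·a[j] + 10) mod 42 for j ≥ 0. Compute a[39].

a[0] = 40; a[1] = 38; a[2] = 24; a[3] = 10; a[4] = 38.
Since a[4] = a[1] = 38, the sequence is eventually periodic: after a pre-period of length 1 it cycles with period 3.
For j ≥ 1, a[j] depends only on (j - 1) mod 3. (39 - 1) mod 3 = 2, so a[39] = a[3] = 10.

10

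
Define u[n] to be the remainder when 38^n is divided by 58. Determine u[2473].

6

Computing terms: u[1] = 38,  u[2] = 52,  u[3] = 4,  u[4] = 36,  u[5] = 34,  u[6] = 16,  u[7] = 28,  u[8] = 20,  u[9] = 6,  u[10] = 54,  u[11] = 22,  u[12] = 24,  u[13] = 42,  u[14] = 30,  u[15] = 38.
The sequence repeats with period 14.
So u[2473] = u[1 + ((2473-1) mod 14)] = u[9] = 6.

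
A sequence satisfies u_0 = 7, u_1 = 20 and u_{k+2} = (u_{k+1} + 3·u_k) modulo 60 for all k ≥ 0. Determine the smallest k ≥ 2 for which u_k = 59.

6

We have u_0 = 7, u_1 = 20, u_2 = 41, u_3 = 41, u_4 = 44, u_5 = 47, u_6 = 59, u_7 = 20, u_8 = 17, u_9 = 17, u_{10} = 8, u_{11} = 59, u_{12} = 23, u_{13} = 20, u_{14} = 29, u_{15} = 29, u_{16} = 56, u_{17} = 23, u_{18} = 11, u_{19} = 20, u_{20} = 53, u_{21} = 53, u_{22} = 32, u_{23} = 11, u_{24} = 47, u_{25} = 20, u_{26} = 41.
Since (u_{25}, u_{26}) = (u_1, u_2) = (20, 41) (two consecutive terms determine the rest), the sequence is eventually periodic: after a pre-period of length 1 it cycles with period 24.
The value 59 first appears (with k ≥ 2) at u_6.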